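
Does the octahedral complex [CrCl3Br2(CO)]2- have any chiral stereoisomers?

In an octahedral complex each vertex has one trans partner and four cis neighbours.
The distinct arrangements are (3 in all): Cl mer, Br trans; Cl mer, Br cis; Cl fac, Br cis.
Each arrangement has an internal mirror plane or centre of symmetry, so none is chiral.

no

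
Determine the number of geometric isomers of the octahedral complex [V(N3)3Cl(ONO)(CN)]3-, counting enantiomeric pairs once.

4

Working through the distinct placements yields 4 geometric isomers: N3 mer (3 arrangements); N3 fac (chiral).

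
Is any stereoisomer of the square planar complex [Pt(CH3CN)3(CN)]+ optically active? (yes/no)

Only one geometric arrangement is possible.

no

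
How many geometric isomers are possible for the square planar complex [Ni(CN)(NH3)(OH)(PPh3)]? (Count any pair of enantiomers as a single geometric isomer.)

3

In a square planar complex each vertex has one trans partner and two cis neighbours.
The distinct arrangements are (3 in all): (CN/OH trans, NH3/PPh3 trans); (CN/PPh3 trans, NH3/OH trans); (CN/NH3 trans, OH/PPh3 trans).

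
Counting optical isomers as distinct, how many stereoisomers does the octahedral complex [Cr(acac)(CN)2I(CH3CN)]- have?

6

In an octahedral complex each vertex has one trans partner and four cis neighbours.
Each acac is bidentate and must span two cis positions.
There are 4 geometric isomers: CN cis (3 arrangements, 2 chiral); CN trans.
Of these, 2 lack any improper symmetry element and so occur as enantiomeric pairs, giving 4 + 2 = 6 stereoisomers in total.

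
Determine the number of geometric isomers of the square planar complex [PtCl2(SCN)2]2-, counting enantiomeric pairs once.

2

A square has two trans pairs of vertices; adjacent vertices are cis.
Systematic placement gives 2 geometric isomers: Cl cis; Cl trans.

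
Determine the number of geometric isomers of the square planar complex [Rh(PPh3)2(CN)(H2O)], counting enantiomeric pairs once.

2

A square has two trans pairs of vertices; adjacent vertices are cis.
Systematic placement gives 2 geometric isomers: PPh3 cis; PPh3 trans.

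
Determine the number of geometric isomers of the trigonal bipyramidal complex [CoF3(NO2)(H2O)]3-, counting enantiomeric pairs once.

The distinct arrangements are (4 in all): NO2 equatorial, H2O equatorial; NO2 equatorial, H2O axial; NO2 axial, H2O equatorial; NO2 axial, H2O axial.

4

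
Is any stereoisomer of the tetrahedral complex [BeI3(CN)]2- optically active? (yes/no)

no

All four vertices of a tetrahedron are equivalent and mutually adjacent, so cis/trans isomerism cannot arise.
Only one geometric arrangement is possible.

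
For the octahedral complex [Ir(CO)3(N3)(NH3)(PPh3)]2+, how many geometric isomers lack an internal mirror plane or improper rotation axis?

1

An octahedron has six vertices in three trans pairs; every non-trans pair is cis.
Systematic placement gives 4 geometric isomers: CO mer (3 arrangements); CO fac (chiral).
One of these lacks any improper symmetry element and so occurs as an enantiomeric pair, giving 4 + 1 = 5 stereoisomers in total.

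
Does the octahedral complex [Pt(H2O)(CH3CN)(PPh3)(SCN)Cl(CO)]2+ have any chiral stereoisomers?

An octahedron has six vertices in three trans pairs; every non-trans pair is cis.
Systematic enumeration (placing each ligand type in turn and discarding arrangements equivalent by rotation or reflection) gives 15 geometric isomers.
Of these, 15 lack any improper symmetry element and so occur as enantiomeric pairs, giving 15 + 15 = 30 stereoisomers in total.

yes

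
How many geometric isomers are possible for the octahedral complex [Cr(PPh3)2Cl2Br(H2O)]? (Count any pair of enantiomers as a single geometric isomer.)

An octahedron has six vertices in three trans pairs; every non-trans pair is cis.
There are 6 geometric isomers: PPh3 trans, Cl cis; PPh3 cis, Cl cis (3 arrangements, 2 chiral); PPh3 trans, Cl trans; PPh3 cis, Cl trans.

6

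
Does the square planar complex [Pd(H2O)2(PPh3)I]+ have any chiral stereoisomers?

no

In a square planar complex each vertex has one trans partner and two cis neighbours.
There are 2 geometric isomers: H2O cis; H2O trans.
Each arrangement has an internal mirror plane or centre of symmetry, so none is chiral.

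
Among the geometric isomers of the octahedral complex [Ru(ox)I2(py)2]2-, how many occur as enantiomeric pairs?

The six octahedral sites form three mutually perpendicular trans pairs.
Each ox is bidentate and must span two cis positions.
The distinct arrangements are (3 in all): I trans, py cis; I cis, py trans; I cis, py cis (chiral).
One of these lacks any improper symmetry element and so occurs as an enantiomeric pair, giving 3 + 1 = 4 stereoisomers in total.

1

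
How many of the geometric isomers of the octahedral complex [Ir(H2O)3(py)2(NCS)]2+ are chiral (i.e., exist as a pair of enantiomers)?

0

There are 3 geometric isomers: H2O mer, py trans; H2O mer, py cis; H2O fac, py cis.
Each arrangement has an internal mirror plane or centre of symmetry, so none is chiral.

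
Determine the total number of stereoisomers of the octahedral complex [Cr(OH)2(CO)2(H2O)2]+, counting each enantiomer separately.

6

An octahedron has six vertices in three trans pairs; every non-trans pair is cis.
The distinct arrangements are (5 in all): OH trans, CO trans, H2O trans; OH cis, CO trans, H2O cis; OH trans, CO cis, H2O cis; OH cis, CO cis, H2O cis (chiral); OH cis, CO cis, H2O trans.
One of these lacks any improper symmetry element and so occurs as an enantiomeric pair, giving 5 + 1 = 6 stereoisomers in total.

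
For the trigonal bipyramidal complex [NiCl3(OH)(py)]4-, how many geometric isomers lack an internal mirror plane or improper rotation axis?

In a trigonal bipyramid the two axial positions differ from the three equatorial ones.
Working through the distinct placements yields 4 geometric isomers: OH equatorial, py equatorial; OH axial, py equatorial; OH equatorial, py axial; OH axial, py axial.
Each arrangement has an internal mirror plane or centre of symmetry, so none is chiral.

0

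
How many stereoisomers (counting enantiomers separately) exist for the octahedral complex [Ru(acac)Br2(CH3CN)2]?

4

An octahedron has six vertices in three trans pairs; every non-trans pair is cis.
Each acac is bidentate and must span two cis positions.
Systematic placement gives 3 geometric isomers: Br trans, CH3CN cis; Br cis, CH3CN cis (chiral); Br cis, CH3CN trans.
One of these lacks any improper symmetry element and so occurs as an enantiomeric pair, giving 3 + 1 = 4 stereoisomers in total.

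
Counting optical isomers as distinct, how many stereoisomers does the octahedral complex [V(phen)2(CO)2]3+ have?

3

Each phen is bidentate and must span two cis positions.
The distinct arrangements are (2 in all): CO trans; CO cis (chiral).
One of these lacks any improper symmetry element and so occurs as an enantiomeric pair, giving 2 + 1 = 3 stereoisomers in total.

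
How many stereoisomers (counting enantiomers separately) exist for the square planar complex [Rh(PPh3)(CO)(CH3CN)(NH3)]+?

3

In a square planar complex each vertex has one trans partner and two cis neighbours.
Working through the distinct placements yields 3 geometric isomers: (CH3CN/NH3 trans, CO/PPh3 trans); (CH3CN/PPh3 trans, CO/NH3 trans); (CH3CN/CO trans, NH3/PPh3 trans).
Each arrangement has an internal mirror plane or centre of symmetry, so none is chiral.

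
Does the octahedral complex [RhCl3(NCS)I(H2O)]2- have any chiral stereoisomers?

yes

An octahedron has six vertices in three trans pairs; every non-trans pair is cis.
There are 4 geometric isomers: Cl mer (3 arrangements); Cl fac (chiral).
One of these lacks any improper symmetry element and so occurs as an enantiomeric pair, giving 4 + 1 = 5 stereoisomers in total.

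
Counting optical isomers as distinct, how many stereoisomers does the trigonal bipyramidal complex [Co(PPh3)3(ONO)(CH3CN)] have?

4

In a trigonal bipyramid the two axial positions differ from the three equatorial ones.
The distinct arrangements are (4 in all): ONO axial, CH3CN axial; ONO equatorial, CH3CN axial; ONO axial, CH3CN equatorial; ONO equatorial, CH3CN equatorial.
Each arrangement has an internal mirror plane or centre of symmetry, so none is chiral.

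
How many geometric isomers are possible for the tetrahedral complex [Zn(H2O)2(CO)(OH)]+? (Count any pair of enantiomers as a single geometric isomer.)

1

All four vertices of a tetrahedron are equivalent and mutually adjacent, so cis/trans isomerism cannot arise.
Only one geometric arrangement is possible.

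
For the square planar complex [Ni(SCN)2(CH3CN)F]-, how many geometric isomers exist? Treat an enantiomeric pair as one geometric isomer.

In a square planar complex each vertex has one trans partner and two cis neighbours.
Systematic placement gives 2 geometric isomers: SCN cis; SCN trans.

2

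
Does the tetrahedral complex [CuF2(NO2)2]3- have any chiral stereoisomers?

no

All four vertices of a tetrahedron are equivalent and mutually adjacent, so cis/trans isomerism cannot arise.
Only one geometric arrangement is possible.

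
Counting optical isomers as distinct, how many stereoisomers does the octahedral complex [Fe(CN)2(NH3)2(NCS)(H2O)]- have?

8

In an octahedral complex each vertex has one trans partner and four cis neighbours.
Systematic placement gives 6 geometric isomers: CN trans, NH3 trans; CN trans, NH3 cis; CN cis, NH3 trans; CN cis, NH3 cis (3 arrangements, 2 chiral).
Of these, 2 lack any improper symmetry element and so occur as enantiomeric pairs, giving 6 + 2 = 8 stereoisomers in total.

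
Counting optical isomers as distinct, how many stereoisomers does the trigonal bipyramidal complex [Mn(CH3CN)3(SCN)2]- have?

A trigonal bipyramid has two axial and three equatorial sites, which are chemically inequivalent.
The distinct arrangements are (3 in all): SCN both equatorial; SCN one axial, one equatorial; SCN both axial.
Each arrangement has an internal mirror plane or centre of symmetry, so none is chiral.

3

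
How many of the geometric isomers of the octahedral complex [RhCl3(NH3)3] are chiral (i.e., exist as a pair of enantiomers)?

In an octahedral complex each vertex has one trans partner and four cis neighbours.
The distinct arrangements are (2 in all): Cl mer; Cl fac.
Each arrangement has an internal mirror plane or centre of symmetry, so none is chiral.

0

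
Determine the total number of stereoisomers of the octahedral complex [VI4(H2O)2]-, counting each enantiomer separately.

2

The distinct arrangements are (2 in all): H2O trans; H2O cis.
Each arrangement has an internal mirror plane or centre of symmetry, so none is chiral.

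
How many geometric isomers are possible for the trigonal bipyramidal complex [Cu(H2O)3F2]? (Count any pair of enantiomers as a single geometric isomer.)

A trigonal bipyramid has two axial and three equatorial sites, which are chemically inequivalent.
Systematic placement gives 3 geometric isomers: F both axial; F one axial, one equatorial; F both equatorial.

3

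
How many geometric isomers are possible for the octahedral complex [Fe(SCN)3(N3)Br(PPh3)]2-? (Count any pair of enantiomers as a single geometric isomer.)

The six octahedral sites form three mutually perpendicular trans pairs.
Systematic placement gives 4 geometric isomers: SCN mer (3 arrangements); SCN fac (chiral).

4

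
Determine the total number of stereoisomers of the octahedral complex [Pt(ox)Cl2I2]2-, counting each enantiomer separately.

An octahedron has six vertices in three trans pairs; every non-trans pair is cis.
Each ox is bidentate and must span two cis positions.
There are 3 geometric isomers: Cl trans, I cis; Cl cis, I cis (chiral); Cl cis, I trans.
One of these lacks any improper symmetry element and so occurs as an enantiomeric pair, giving 3 + 1 = 4 stereoisomers in total.

4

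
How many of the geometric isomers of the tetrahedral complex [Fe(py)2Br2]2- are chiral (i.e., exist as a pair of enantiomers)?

0

In a tetrahedral complex all four positions are equivalent and every pair of ligands is adjacent — there is no cis/trans distinction.
Only one geometric arrangement is possible.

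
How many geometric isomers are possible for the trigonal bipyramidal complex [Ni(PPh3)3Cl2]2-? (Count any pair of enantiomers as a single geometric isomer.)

There are 3 geometric isomers: Cl both axial; Cl one axial, one equatorial; Cl both equatorial.

3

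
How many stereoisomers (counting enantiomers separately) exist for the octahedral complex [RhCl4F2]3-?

In an octahedral complex each vertex has one trans partner and four cis neighbours.
There are 2 geometric isomers: F trans; F cis.
Each arrangement has an internal mirror plane or centre of symmetry, so none is chiral.

2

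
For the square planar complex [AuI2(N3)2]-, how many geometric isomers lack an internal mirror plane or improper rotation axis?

0

A square has two trans pairs of vertices; adjacent vertices are cis.
The distinct arrangements are (2 in all): I cis; I trans.
Each arrangement has an internal mirror plane or centre of symmetry, so none is chiral.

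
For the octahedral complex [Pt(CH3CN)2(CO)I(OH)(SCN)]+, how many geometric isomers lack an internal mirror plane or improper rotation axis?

6

In an octahedral complex each vertex has one trans partner and four cis neighbours.
Systematic enumeration (placing each ligand type in turn and discarding arrangements equivalent by rotation or reflection) gives 9 geometric isomers.
Of these, 6 lack any improper symmetry element and so occur as enantiomeric pairs, giving 9 + 6 = 15 stereoisomers in total.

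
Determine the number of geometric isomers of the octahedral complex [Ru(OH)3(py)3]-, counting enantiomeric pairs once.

2

The distinct arrangements are (2 in all): OH mer; OH fac.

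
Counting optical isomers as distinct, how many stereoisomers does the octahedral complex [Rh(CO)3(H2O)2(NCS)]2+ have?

3

The six octahedral sites form three mutually perpendicular trans pairs.
Systematic placement gives 3 geometric isomers: CO mer, H2O cis; CO mer, H2O trans; CO fac, H2O cis.
Each arrangement has an internal mirror plane or centre of symmetry, so none is chiral.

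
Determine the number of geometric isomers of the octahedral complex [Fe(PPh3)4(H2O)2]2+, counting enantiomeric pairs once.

The six octahedral sites form three mutually perpendicular trans pairs.
Working through the distinct placements yields 2 geometric isomers: H2O trans; H2O cis.

2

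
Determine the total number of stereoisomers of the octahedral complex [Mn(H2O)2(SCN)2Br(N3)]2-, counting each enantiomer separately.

In an octahedral complex each vertex has one trans partner and four cis neighbours.
The distinct arrangements are (6 in all): H2O cis, SCN trans; H2O cis, SCN cis (3 arrangements, 2 chiral); H2O trans, SCN trans; H2O trans, SCN cis.
Of these, 2 lack any improper symmetry element and so occur as enantiomeric pairs, giving 6 + 2 = 8 stereoisomers in total.

8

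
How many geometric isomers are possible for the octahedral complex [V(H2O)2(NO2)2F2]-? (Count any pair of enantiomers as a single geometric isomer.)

5

There are 5 geometric isomers: H2O trans, NO2 trans, F trans; H2O cis, NO2 cis, F trans; H2O cis, NO2 trans, F cis; H2O cis, NO2 cis, F cis (chiral); H2O trans, NO2 cis, F cis.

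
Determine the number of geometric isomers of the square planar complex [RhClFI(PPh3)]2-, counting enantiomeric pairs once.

In a square planar complex each vertex has one trans partner and two cis neighbours.
Systematic placement gives 3 geometric isomers: (Cl/I trans, F/PPh3 trans); (Cl/PPh3 trans, F/I trans); (Cl/F trans, I/PPh3 trans).

3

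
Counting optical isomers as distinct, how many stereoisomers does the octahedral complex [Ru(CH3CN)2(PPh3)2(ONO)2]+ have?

6

The six octahedral sites form three mutually perpendicular trans pairs.
Systematic placement gives 5 geometric isomers: CH3CN trans, PPh3 trans, ONO trans; CH3CN trans, PPh3 cis, ONO cis; CH3CN cis, PPh3 trans, ONO cis; CH3CN cis, PPh3 cis, ONO cis (chiral); CH3CN cis, PPh3 cis, ONO trans.
One of these lacks any improper symmetry element and so occurs as an enantiomeric pair, giving 5 + 1 = 6 stereoisomers in total.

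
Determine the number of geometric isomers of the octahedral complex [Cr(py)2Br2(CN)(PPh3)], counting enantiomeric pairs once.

The six octahedral sites form three mutually perpendicular trans pairs.
Working through the distinct placements yields 6 geometric isomers: py trans, Br trans; py cis, Br trans; py trans, Br cis; py cis, Br cis (3 arrangements, 2 chiral).

6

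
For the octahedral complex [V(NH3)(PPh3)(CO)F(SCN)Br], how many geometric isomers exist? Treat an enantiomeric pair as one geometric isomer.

An octahedron has six vertices in three trans pairs; every non-trans pair is cis.
Systematic enumeration (placing each ligand type in turn and discarding arrangements equivalent by rotation or reflection) gives 15 geometric isomers.

15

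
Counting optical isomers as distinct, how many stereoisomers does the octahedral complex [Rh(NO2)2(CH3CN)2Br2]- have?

6

There are 5 geometric isomers: NO2 trans, CH3CN trans, Br trans; NO2 cis, CH3CN cis, Br trans; NO2 trans, CH3CN cis, Br cis; NO2 cis, CH3CN cis, Br cis (chiral); NO2 cis, CH3CN trans, Br cis.
One of these lacks any improper symmetry element and so occurs as an enantiomeric pair, giving 5 + 1 = 6 stereoisomers in total.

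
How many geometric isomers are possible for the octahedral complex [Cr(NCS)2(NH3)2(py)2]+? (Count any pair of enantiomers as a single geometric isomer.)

An octahedron has six vertices in three trans pairs; every non-trans pair is cis.
The distinct arrangements are (5 in all): NCS trans, NH3 trans, py trans; NCS trans, NH3 cis, py cis; NCS cis, NH3 cis, py trans; NCS cis, NH3 cis, py cis (chiral); NCS cis, NH3 trans, py cis.

5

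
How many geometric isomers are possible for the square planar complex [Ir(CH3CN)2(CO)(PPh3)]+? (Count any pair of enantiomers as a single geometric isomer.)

2

In a square planar complex each vertex has one trans partner and two cis neighbours.
The distinct arrangements are (2 in all): CH3CN cis; CH3CN trans.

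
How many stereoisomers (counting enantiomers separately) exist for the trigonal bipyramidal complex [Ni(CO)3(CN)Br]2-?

Working through the distinct placements yields 4 geometric isomers: CN axial, Br axial; CN equatorial, Br axial; CN axial, Br equatorial; CN equatorial, Br equatorial.
Each arrangement has an internal mirror plane or centre of symmetry, so none is chiral.

4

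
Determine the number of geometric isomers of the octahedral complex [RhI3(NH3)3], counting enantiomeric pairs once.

Working through the distinct placements yields 2 geometric isomers: I mer; I fac.

2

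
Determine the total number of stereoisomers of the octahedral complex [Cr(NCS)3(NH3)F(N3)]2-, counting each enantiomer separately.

5

The six octahedral sites form three mutually perpendicular trans pairs.
Systematic placement gives 4 geometric isomers: NCS mer (3 arrangements); NCS fac (chiral).
One of these lacks any improper symmetry element and so occurs as an enantiomeric pair, giving 4 + 1 = 5 stereoisomers in total.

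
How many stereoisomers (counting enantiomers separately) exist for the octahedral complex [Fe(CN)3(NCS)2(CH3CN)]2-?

Systematic placement gives 3 geometric isomers: CN mer, NCS trans; CN fac, NCS cis; CN mer, NCS cis.
Each arrangement has an internal mirror plane or centre of symmetry, so none is chiral.

3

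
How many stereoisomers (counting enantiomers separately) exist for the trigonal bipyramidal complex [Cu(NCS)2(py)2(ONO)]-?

Exhaustive case analysis gives 5 geometric isomers.
One of these lacks any improper symmetry element and so occurs as an enantiomeric pair, giving 5 + 1 = 6 stereoisomers in total.

6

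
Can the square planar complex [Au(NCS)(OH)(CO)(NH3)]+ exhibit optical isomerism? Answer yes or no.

no

There are 3 geometric isomers: (CO/NH3 trans, NCS/OH trans); (CO/OH trans, NCS/NH3 trans); (CO/NCS trans, NH3/OH trans).
Each arrangement has an internal mirror plane or centre of symmetry, so none is chiral.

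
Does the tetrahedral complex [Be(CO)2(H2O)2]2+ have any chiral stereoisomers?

no

All four vertices of a tetrahedron are equivalent and mutually adjacent, so cis/trans isomerism cannot arise.
Only one geometric arrangement is possible.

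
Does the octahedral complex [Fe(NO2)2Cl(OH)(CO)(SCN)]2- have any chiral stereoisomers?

yes

In an octahedral complex each vertex has one trans partner and four cis neighbours.
Exhaustive case analysis gives 9 geometric isomers.
Of these, 6 lack any improper symmetry element and so occur as enantiomeric pairs, giving 9 + 6 = 15 stereoisomers in total.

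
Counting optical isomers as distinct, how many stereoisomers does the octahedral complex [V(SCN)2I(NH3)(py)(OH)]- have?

15

The six octahedral sites form three mutually perpendicular trans pairs.
Exhaustive case analysis gives 9 geometric isomers.
Of these, 6 lack any improper symmetry element and so occur as enantiomeric pairs, giving 9 + 6 = 15 stereoisomers in total.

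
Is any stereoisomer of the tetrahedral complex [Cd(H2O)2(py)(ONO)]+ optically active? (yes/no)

Only one geometric arrangement is possible.

no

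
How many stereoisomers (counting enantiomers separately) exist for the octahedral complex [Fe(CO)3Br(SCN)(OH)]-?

An octahedron has six vertices in three trans pairs; every non-trans pair is cis.
Working through the distinct placements yields 4 geometric isomers: CO mer (3 arrangements); CO fac (chiral).
One of these lacks any improper symmetry element and so occurs as an enantiomeric pair, giving 4 + 1 = 5 stereoisomers in total.

5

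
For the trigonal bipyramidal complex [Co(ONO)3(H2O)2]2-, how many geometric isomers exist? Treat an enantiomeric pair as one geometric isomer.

3

A trigonal bipyramid has two axial and three equatorial sites, which are chemically inequivalent.
There are 3 geometric isomers: H2O both axial; H2O one axial, one equatorial; H2O both equatorial.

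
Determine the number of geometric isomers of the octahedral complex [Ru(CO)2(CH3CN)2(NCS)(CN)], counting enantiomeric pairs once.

6

An octahedron has six vertices in three trans pairs; every non-trans pair is cis.
The distinct arrangements are (6 in all): CO cis, CH3CN trans; CO trans, CH3CN trans; CO cis, CH3CN cis (3 arrangements, 2 chiral); CO trans, CH3CN cis.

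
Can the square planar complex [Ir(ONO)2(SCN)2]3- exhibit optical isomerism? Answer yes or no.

A square has two trans pairs of vertices; adjacent vertices are cis.
There are 2 geometric isomers: ONO cis; ONO trans.
Each arrangement has an internal mirror plane or centre of symmetry, so none is chiral.

no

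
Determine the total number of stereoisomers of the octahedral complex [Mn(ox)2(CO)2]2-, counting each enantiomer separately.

3

Each ox is bidentate and must span two cis positions.
Systematic placement gives 2 geometric isomers: CO trans; CO cis (chiral).
One of these lacks any improper symmetry element and so occurs as an enantiomeric pair, giving 2 + 1 = 3 stereoisomers in total.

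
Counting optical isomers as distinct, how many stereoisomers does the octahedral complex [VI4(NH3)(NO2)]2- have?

2

In an octahedral complex each vertex has one trans partner and four cis neighbours.
Systematic placement gives 2 geometric isomers: NH3 and NO2 mutually trans; NH3 and NO2 mutually cis.
Each arrangement has an internal mirror plane or centre of symmetry, so none is chiral.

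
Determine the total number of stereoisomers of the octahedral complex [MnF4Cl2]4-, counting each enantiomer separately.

2

The six octahedral sites form three mutually perpendicular trans pairs.
There are 2 geometric isomers: Cl trans; Cl cis.
Each arrangement has an internal mirror plane or centre of symmetry, so none is chiral.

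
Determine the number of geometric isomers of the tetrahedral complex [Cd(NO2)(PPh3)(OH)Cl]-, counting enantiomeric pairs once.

1

Only one geometric arrangement is possible; it has no improper symmetry element, so it exists as a pair of enantiomers (2 stereoisomers).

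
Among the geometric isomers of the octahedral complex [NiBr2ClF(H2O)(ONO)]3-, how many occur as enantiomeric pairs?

The six octahedral sites form three mutually perpendicular trans pairs.
Placing the ligands in turn and identifying arrangements related by rotation or reflection leaves 9 distinct geometric isomers.
Of these, 6 lack any improper symmetry element and so occur as enantiomeric pairs, giving 9 + 6 = 15 stereoisomers in total.

6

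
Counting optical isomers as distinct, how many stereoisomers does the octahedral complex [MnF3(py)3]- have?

2

Working through the distinct placements yields 2 geometric isomers: F mer; F fac.
Each arrangement has an internal mirror plane or centre of symmetry, so none is chiral.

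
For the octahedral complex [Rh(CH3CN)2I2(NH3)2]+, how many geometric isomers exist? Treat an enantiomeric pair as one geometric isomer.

5

In an octahedral complex each vertex has one trans partner and four cis neighbours.
Working through the distinct placements yields 5 geometric isomers: CH3CN trans, I trans, NH3 trans; CH3CN trans, I cis, NH3 cis; CH3CN cis, I cis, NH3 trans; CH3CN cis, I cis, NH3 cis (chiral); CH3CN cis, I trans, NH3 cis.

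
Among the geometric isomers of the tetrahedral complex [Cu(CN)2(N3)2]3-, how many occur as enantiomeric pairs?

0

In a tetrahedral complex all four positions are equivalent and every pair of ligands is adjacent — there is no cis/trans distinction.
Only one geometric arrangement is possible.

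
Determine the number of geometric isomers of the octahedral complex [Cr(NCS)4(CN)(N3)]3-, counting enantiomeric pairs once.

An octahedron has six vertices in three trans pairs; every non-trans pair is cis.
Working through the distinct placements yields 2 geometric isomers: CN and N3 mutually trans; CN and N3 mutually cis.

2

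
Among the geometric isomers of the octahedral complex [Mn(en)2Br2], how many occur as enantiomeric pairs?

1

The six octahedral sites form three mutually perpendicular trans pairs.
Each en is bidentate and must span two cis positions.
The distinct arrangements are (2 in all): Br trans; Br cis (chiral).
One of these lacks any improper symmetry element and so occurs as an enantiomeric pair, giving 2 + 1 = 3 stereoisomers in total.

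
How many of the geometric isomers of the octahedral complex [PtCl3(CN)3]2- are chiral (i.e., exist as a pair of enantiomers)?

In an octahedral complex each vertex has one trans partner and four cis neighbours.
Systematic placement gives 2 geometric isomers: Cl mer; Cl fac.
Each arrangement has an internal mirror plane or centre of symmetry, so none is chiral.

0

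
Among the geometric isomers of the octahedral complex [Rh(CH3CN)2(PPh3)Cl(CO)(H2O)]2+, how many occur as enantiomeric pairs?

Placing the ligands in turn and identifying arrangements related by rotation or reflection leaves 9 distinct geometric isomers.
Of these, 6 lack any improper symmetry element and so occur as enantiomeric pairs, giving 9 + 6 = 15 stereoisomers in total.

6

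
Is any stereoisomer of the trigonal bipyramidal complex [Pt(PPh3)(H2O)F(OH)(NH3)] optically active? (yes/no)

In a trigonal bipyramid the two axial positions differ from the three equatorial ones.
Exhaustive case analysis gives 10 geometric isomers.
Of these, 10 lack any improper symmetry element and so occur as enantiomeric pairs, giving 10 + 10 = 20 stereoisomers in total.

yes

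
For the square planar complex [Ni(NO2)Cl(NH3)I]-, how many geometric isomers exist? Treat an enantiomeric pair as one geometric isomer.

3

In a square planar complex each vertex has one trans partner and two cis neighbours.
The distinct arrangements are (3 in all): (Cl/NH3 trans, I/NO2 trans); (Cl/NO2 trans, I/NH3 trans); (Cl/I trans, NH3/NO2 trans).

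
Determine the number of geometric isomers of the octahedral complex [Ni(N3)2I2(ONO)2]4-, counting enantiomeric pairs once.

An octahedron has six vertices in three trans pairs; every non-trans pair is cis.
Systematic placement gives 5 geometric isomers: N3 trans, I trans, ONO trans; N3 cis, I trans, ONO cis; N3 cis, I cis, ONO trans; N3 cis, I cis, ONO cis (chiral); N3 trans, I cis, ONO cis.

5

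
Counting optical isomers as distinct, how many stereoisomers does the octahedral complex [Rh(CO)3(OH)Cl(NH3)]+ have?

An octahedron has six vertices in three trans pairs; every non-trans pair is cis.
Systematic placement gives 4 geometric isomers: CO mer (3 arrangements); CO fac (chiral).
One of these lacks any improper symmetry element and so occurs as an enantiomeric pair, giving 4 + 1 = 5 stereoisomers in total.

5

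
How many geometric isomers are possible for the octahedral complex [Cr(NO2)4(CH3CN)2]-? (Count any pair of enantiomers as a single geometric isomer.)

An octahedron has six vertices in three trans pairs; every non-trans pair is cis.
The distinct arrangements are (2 in all): CH3CN trans; CH3CN cis.

2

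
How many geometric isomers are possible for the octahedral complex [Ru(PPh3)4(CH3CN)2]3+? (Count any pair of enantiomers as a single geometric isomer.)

2

The distinct arrangements are (2 in all): CH3CN trans; CH3CN cis.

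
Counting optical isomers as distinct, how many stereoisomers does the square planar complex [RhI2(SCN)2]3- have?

A square has two trans pairs of vertices; adjacent vertices are cis.
Systematic placement gives 2 geometric isomers: I cis; I trans.
Each arrangement has an internal mirror plane or centre of symmetry, so none is chiral.

2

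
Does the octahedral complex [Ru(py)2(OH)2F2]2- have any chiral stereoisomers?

The six octahedral sites form three mutually perpendicular trans pairs.
The distinct arrangements are (5 in all): py trans, OH trans, F trans; py cis, OH cis, F trans; py trans, OH cis, F cis; py cis, OH cis, F cis (chiral); py cis, OH trans, F cis.
One of these lacks any improper symmetry element and so occurs as an enantiomeric pair, giving 5 + 1 = 6 stereoisomers in total.

yes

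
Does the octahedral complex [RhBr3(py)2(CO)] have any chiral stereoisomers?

no

Systematic placement gives 3 geometric isomers: Br mer, py trans; Br mer, py cis; Br fac, py cis.
Each arrangement has an internal mirror plane or centre of symmetry, so none is chiral.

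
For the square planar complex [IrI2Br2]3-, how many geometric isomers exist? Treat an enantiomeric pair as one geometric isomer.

2

A square has two trans pairs of vertices; adjacent vertices are cis.
There are 2 geometric isomers: I cis; I trans.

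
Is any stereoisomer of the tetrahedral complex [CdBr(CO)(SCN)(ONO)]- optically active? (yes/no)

All four vertices of a tetrahedron are equivalent and mutually adjacent, so cis/trans isomerism cannot arise.
Only one geometric arrangement is possible; it has no improper symmetry element, so it exists as a pair of enantiomers (2 stereoisomers).

yes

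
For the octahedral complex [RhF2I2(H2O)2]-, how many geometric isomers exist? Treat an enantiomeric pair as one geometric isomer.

An octahedron has six vertices in three trans pairs; every non-trans pair is cis.
There are 5 geometric isomers: F trans, I trans, H2O trans; F trans, I cis, H2O cis; F cis, I trans, H2O cis; F cis, I cis, H2O cis (chiral); F cis, I cis, H2O trans.

5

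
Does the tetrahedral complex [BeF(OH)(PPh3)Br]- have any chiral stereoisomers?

All four vertices of a tetrahedron are equivalent and mutually adjacent, so cis/trans isomerism cannot arise.
Only one geometric arrangement is possible; it has no improper symmetry element, so it exists as a pair of enantiomers (2 stereoisomers).

yes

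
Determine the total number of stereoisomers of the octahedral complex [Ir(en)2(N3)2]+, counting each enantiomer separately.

In an octahedral complex each vertex has one trans partner and four cis neighbours.
Each en is bidentate and must span two cis positions.
There are 2 geometric isomers: N3 trans; N3 cis (chiral).
One of these lacks any improper symmetry element and so occurs as an enantiomeric pair, giving 2 + 1 = 3 stereoisomers in total.

3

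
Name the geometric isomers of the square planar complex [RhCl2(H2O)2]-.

In a square planar complex each vertex has one trans partner and two cis neighbours.
The distinct arrangements are (2 in all): Cl cis; Cl trans.

cis and trans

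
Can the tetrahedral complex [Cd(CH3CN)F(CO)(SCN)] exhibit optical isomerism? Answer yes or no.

yes

In a tetrahedral complex all four positions are equivalent and every pair of ligands is adjacent — there is no cis/trans distinction.
Only one geometric arrangement is possible; it has no improper symmetry element, so it exists as a pair of enantiomers (2 stereoisomers).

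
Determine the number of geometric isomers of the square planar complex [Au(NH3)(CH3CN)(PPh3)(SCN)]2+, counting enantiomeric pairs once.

A square has two trans pairs of vertices; adjacent vertices are cis.
Systematic placement gives 3 geometric isomers: (CH3CN/PPh3 trans, NH3/SCN trans); (CH3CN/SCN trans, NH3/PPh3 trans); (CH3CN/NH3 trans, PPh3/SCN trans).

3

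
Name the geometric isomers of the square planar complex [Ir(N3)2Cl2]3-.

cis and trans

A square has two trans pairs of vertices; adjacent vertices are cis.
Systematic placement gives 2 geometric isomers: N3 cis; N3 trans.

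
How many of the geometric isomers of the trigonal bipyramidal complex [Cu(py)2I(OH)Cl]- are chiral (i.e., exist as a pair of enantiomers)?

A trigonal bipyramid has two axial and three equatorial sites, which are chemically inequivalent.
Exhaustive case analysis gives 7 geometric isomers.
Of these, 3 lack any improper symmetry element and so occur as enantiomeric pairs, giving 7 + 3 = 10 stereoisomers in total.

3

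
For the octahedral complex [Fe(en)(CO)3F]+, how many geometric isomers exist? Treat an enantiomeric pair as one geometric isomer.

2

Each en is bidentate and must span two cis positions.
Working through the distinct placements yields 2 geometric isomers: CO mer; CO fac.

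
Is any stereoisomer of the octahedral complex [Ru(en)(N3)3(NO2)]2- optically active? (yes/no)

An octahedron has six vertices in three trans pairs; every non-trans pair is cis.
Each en is bidentate and must span two cis positions.
Working through the distinct placements yields 2 geometric isomers: N3 mer; N3 fac.
Each arrangement has an internal mirror plane or centre of symmetry, so none is chiral.

no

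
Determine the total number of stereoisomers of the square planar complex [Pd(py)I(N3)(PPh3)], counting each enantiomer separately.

3

There are 3 geometric isomers: (I/PPh3 trans, N3/py trans); (I/py trans, N3/PPh3 trans); (I/N3 trans, PPh3/py trans).
Each arrangement has an internal mirror plane or centre of symmetry, so none is chiral.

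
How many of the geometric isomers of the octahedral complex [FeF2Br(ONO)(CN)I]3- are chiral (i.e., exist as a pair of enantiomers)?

6

In an octahedral complex each vertex has one trans partner and four cis neighbours.
Exhaustive case analysis gives 9 geometric isomers.
Of these, 6 lack any improper symmetry element and so occur as enantiomeric pairs, giving 9 + 6 = 15 stereoisomers in total.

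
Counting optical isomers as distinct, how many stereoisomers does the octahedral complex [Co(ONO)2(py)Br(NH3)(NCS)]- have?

15

An octahedron has six vertices in three trans pairs; every non-trans pair is cis.
Systematic enumeration (placing each ligand type in turn and discarding arrangements equivalent by rotation or reflection) gives 9 geometric isomers.
Of these, 6 lack any improper symmetry element and so occur as enantiomeric pairs, giving 9 + 6 = 15 stereoisomers in total.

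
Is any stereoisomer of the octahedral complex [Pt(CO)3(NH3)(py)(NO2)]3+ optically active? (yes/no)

yes

An octahedron has six vertices in three trans pairs; every non-trans pair is cis.
Working through the distinct placements yields 4 geometric isomers: CO mer (3 arrangements); CO fac (chiral).
One of these lacks any improper symmetry element and so occurs as an enantiomeric pair, giving 4 + 1 = 5 stereoisomers in total.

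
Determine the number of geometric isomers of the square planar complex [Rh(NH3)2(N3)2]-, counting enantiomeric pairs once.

2

A square has two trans pairs of vertices; adjacent vertices are cis.
Working through the distinct placements yields 2 geometric isomers: NH3 cis; NH3 trans.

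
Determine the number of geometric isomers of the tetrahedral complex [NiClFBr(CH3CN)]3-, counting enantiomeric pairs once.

All four vertices of a tetrahedron are equivalent and mutually adjacent, so cis/trans isomerism cannot arise.
Only one geometric arrangement is possible; it has no improper symmetry element, so it exists as a pair of enantiomers (2 stereoisomers).

1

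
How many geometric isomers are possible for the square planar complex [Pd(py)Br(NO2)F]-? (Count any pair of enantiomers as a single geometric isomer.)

In a square planar complex each vertex has one trans partner and two cis neighbours.
Systematic placement gives 3 geometric isomers: (Br/NO2 trans, F/py trans); (Br/py trans, F/NO2 trans); (Br/F trans, NO2/py trans).

3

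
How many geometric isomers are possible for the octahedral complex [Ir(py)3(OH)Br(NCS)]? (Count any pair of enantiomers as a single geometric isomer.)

The distinct arrangements are (4 in all): py mer (3 arrangements); py fac (chiral).

4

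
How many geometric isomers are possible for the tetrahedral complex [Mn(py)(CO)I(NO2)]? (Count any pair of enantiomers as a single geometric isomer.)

1

Only one geometric arrangement is possible; it has no improper symmetry element, so it exists as a pair of enantiomers (2 stereoisomers).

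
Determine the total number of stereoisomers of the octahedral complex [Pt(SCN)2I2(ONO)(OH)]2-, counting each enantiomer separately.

8

An octahedron has six vertices in three trans pairs; every non-trans pair is cis.
The distinct arrangements are (6 in all): SCN trans, I trans; SCN cis, I trans; SCN trans, I cis; SCN cis, I cis (3 arrangements, 2 chiral).
Of these, 2 lack any improper symmetry element and so occur as enantiomeric pairs, giving 6 + 2 = 8 stereoisomers in total.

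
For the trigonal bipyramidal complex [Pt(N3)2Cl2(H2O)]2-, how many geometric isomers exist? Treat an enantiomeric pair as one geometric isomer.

5

A trigonal bipyramid has two axial and three equatorial sites, which are chemically inequivalent.
Systematic enumeration (placing each ligand type in turn and discarding arrangements equivalent by rotation or reflection) gives 5 geometric isomers.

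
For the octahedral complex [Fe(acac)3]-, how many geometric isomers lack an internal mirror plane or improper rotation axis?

1

The six octahedral sites form three mutually perpendicular trans pairs.
Each acac is bidentate and must span two cis positions.
Only one geometric arrangement is possible; it has no improper symmetry element, so it exists as a pair of enantiomers (2 stereoisomers).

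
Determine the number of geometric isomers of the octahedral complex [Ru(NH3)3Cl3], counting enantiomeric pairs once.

2

In an octahedral complex each vertex has one trans partner and four cis neighbours.
Working through the distinct placements yields 2 geometric isomers: NH3 mer; NH3 fac.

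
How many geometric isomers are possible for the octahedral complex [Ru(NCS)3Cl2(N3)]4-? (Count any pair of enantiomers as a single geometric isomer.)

Working through the distinct placements yields 3 geometric isomers: NCS mer, Cl trans; NCS mer, Cl cis; NCS fac, Cl cis.

3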